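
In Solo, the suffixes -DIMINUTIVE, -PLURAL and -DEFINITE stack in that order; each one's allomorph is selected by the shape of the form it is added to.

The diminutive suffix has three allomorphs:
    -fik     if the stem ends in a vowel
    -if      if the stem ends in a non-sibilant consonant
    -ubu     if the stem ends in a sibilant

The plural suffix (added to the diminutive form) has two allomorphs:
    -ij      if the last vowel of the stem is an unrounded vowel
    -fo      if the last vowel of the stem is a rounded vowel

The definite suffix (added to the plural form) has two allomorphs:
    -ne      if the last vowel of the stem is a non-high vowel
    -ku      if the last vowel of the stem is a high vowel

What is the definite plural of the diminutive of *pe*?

*pe* — final sound /e/ (a vowel) → -fik → *pefik*.
Since the last vowel of the diminutive form *pefik* is /i/ (an unrounded vowel), it takes -ij, giving *pefikij*.
The last vowel of the plural form *pefikij* is /i/, which is a high vowel, so the definite suffix is -ku, giving *pefikijku*.

pefikijku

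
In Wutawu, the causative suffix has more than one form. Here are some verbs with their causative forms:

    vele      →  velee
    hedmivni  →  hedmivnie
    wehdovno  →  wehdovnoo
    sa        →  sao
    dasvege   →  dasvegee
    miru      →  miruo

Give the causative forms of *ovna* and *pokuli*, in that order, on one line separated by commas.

ovnao, pokulie

The suffix is conditioned by the last vowel: -e when the last vowel of the stem is a front vowel (*vele*, *hedmivni*, *dasvege*); -o when the last vowel of the stem is a back vowel (*wehdovno*, *sa*, *miru*).
Since the last vowel of *ovna* is /a/ (a back vowel), it takes -o, giving *ovnao*.
The last vowel of *pokuli* is /i/, which is a front vowel, so the suffix is -e, giving *pokulie*.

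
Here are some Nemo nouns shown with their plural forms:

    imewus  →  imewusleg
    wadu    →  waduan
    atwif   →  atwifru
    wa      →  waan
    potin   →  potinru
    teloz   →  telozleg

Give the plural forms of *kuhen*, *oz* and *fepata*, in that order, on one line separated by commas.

The pattern is sibilance of the final sound: -leg when the stem ends in a sibilant (*imewus*, *teloz*); -ru when the stem ends in a non-sibilant consonant (*atwif*, *potin*); -an when the stem ends in a vowel (*wadu*, *wa*).
*kuhen*: final sound = /n/, a non-sibilant consonant → -ru → *kuhenru*.
Since the final sound of *oz* is /z/ (a sibilant), it takes -leg, giving *ozleg*.
*fepata*: final sound = /a/, a vowel → -an → *fepataan*.

kuhenru, ozleg, fepataan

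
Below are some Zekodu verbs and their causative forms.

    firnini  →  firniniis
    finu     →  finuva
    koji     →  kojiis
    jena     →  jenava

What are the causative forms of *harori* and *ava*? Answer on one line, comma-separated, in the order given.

Looking at the last vowel of each stem: -is when the last vowel of the stem is a front vowel (*firnini*, *koji*); -va when the last vowel of the stem is a back vowel (*finu*, *jena*).
*harori* — last vowel /i/ (a front vowel) → -is → *haroriis*.
Since the last vowel of *ava* is /a/ (a back vowel), it takes -va, giving *avava*.

haroriis, avava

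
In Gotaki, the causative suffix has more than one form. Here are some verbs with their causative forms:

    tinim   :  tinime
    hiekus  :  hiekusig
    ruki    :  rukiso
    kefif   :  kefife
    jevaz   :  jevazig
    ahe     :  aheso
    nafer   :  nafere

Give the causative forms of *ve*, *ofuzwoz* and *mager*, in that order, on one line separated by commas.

veso, ofuzwozig, magere

The suffix is conditioned by the final sound: -ig when the stem ends in a sibilant (*hiekus*, *jevaz*); -e when the stem ends in a non-sibilant consonant (*tinim*, *kefif*, *nafer*); -so when the stem ends in a vowel (*ruki*, *ahe*).
*ve* — final sound /e/ (a vowel) → -so → *veso*.
Since the final sound of *ofuzwoz* is /z/ (a sibilant), it takes -ig, giving *ofuzwozig*.
Since the final sound of *mager* is /r/ (a non-sibilant consonant), it takes -e, giving *magere*.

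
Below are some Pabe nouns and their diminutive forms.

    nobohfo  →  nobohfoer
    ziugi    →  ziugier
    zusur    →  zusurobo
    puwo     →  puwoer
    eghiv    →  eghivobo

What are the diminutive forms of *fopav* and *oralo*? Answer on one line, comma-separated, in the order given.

fopavobo, oraloer

Looking at the final sound of each stem: -obo when the stem ends in a consonant (*zusur*, *eghiv*); -er when the stem ends in a vowel (*nobohfo*, *ziugi*, *puwo*).
The final sound of *fopav* is /v/, which is a consonant, so the suffix is -obo, giving *fopavobo*.
Since the final sound of *oralo* is /o/ (a vowel), it takes -er, giving *oraloer*.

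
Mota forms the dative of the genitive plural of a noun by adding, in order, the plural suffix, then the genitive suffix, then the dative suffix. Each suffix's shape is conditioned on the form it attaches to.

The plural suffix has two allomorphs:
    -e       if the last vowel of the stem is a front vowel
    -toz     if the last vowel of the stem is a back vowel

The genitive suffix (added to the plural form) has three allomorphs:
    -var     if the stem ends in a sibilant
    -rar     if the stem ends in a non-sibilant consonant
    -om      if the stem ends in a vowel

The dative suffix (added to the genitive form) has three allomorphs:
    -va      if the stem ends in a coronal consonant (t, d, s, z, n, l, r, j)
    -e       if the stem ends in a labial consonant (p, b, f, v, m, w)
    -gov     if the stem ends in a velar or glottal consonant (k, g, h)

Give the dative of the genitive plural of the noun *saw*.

sawtozvarva

*saw* — last vowel /a/ (a back vowel) → -toz → *sawtoz*.
The plural form *sawtoz* — final sound /z/ (a sibilant) → -var → *sawtozvar*.
The final consonant of the genitive form *sawtozvar* is /r/, which is coronal, so the dative suffix is -va, giving *sawtozvarva*.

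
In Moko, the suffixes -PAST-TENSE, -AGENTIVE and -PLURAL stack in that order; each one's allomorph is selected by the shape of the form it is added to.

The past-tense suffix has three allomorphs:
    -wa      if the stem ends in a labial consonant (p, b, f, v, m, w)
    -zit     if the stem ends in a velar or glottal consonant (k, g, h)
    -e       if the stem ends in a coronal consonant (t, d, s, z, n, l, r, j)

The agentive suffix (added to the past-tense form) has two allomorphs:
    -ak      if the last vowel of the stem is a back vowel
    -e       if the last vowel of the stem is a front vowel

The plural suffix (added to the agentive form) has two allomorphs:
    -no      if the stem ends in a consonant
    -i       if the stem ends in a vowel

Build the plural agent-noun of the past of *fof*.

fofwaakno

The final consonant of *fof* is /f/, which is labial, so the past-tense suffix is -wa, giving *fofwa*.
Since the last vowel of the past-tense form *fofwa* is /a/ (a back vowel), it takes -ak, giving *fofwaak*.
Since the final sound of the agentive form *fofwaak* is /k/ (a consonant), it takes -no, giving *fofwaakno*.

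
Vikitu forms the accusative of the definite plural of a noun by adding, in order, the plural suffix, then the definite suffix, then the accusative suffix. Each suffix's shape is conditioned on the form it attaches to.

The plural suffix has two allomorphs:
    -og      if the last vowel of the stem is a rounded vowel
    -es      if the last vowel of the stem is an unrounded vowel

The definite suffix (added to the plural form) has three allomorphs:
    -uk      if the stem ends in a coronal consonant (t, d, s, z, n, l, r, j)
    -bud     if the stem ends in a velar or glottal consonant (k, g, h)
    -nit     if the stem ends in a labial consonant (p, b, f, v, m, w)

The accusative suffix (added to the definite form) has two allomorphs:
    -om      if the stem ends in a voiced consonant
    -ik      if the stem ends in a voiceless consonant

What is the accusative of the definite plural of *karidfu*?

The last vowel of *karidfu* is /u/, which is a rounded vowel, so the plural suffix is -og, giving *karidfuog*.
The plural form *karidfuog*: final consonant = /g/, velar/glottal → -bud → *karidfuogbud*.
The final consonant of the definite form *karidfuogbud* is /d/, which is voiced, so the accusative suffix is -om, giving *karidfuogbudom*.

karidfuogbudom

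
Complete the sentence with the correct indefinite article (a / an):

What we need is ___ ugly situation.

The indefinite article is chosen by the initial *sound* of the following word, not its spelling.
*ugly* begins with the sound /ʌ/ (u pronounced /ʌ/) — a vowel sound.
So the article is *an*: What we need is an ugly situation.

an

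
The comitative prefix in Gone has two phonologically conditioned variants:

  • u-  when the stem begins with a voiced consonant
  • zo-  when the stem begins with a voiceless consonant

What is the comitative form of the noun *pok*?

zopok

*pok*: first consonant = /p/, voiceless → zo- → *zopok*.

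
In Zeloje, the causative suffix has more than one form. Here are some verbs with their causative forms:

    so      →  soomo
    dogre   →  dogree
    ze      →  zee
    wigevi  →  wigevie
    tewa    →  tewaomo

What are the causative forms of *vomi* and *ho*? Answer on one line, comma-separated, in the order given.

The suffix is conditioned by the last vowel: -e when the last vowel of the stem is a front vowel (*dogre*, *ze*, *wigevi*); -omo when the last vowel of the stem is a back vowel (*so*, *tewa*).
The last vowel of *vomi* is /i/, which is a front vowel, so the suffix is -e, giving *vomie*.
*ho*: last vowel = /o/, a back vowel → -omo → *hoomo*.

vomie, hoomo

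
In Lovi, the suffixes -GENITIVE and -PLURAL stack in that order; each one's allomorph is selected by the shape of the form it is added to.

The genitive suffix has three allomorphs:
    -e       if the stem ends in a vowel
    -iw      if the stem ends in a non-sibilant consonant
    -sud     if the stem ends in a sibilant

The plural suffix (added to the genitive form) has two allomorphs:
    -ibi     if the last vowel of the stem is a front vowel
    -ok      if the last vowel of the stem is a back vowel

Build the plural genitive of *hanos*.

hanossudok

Since the final sound of *hanos* is /s/ (a sibilant), it takes -sud, giving *hanossud*.
Since the last vowel of the genitive form *hanossud* is /u/ (a back vowel), it takes -ok, giving *hanossudok*.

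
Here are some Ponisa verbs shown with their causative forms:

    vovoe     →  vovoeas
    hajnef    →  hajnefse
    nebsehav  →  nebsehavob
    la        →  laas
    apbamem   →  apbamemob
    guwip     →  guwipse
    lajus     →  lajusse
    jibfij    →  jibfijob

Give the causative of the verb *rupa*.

rupaas

Looking at the final sound of each stem: -se when the stem ends in a voiceless consonant (*hajnef*, *guwip*, *lajus*); -ob when the stem ends in a voiced consonant (*nebsehav*, *apbamem*, *jibfij*); -as when the stem ends in a vowel (*vovoe*, *la*).
Since the final sound of *rupa* is /a/ (a vowel), it takes -as, giving *rupaas*.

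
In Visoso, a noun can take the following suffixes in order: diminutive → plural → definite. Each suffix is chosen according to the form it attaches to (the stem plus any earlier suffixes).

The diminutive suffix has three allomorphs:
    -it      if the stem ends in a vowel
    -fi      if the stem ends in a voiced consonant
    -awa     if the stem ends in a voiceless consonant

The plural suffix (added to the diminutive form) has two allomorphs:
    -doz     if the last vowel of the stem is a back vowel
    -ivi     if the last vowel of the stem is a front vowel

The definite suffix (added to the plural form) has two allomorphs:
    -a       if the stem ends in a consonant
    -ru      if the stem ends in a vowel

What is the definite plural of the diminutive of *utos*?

utosawadoza

The final sound of *utos* is /s/, which is a voiceless consonant, so the diminutive suffix is -awa, giving *utosawa*.
The diminutive form *utosawa*: last vowel = /a/, a back vowel → -doz → *utosawadoz*.
The plural form *utosawadoz*: final sound = /z/, a consonant → -a → *utosawadoza*.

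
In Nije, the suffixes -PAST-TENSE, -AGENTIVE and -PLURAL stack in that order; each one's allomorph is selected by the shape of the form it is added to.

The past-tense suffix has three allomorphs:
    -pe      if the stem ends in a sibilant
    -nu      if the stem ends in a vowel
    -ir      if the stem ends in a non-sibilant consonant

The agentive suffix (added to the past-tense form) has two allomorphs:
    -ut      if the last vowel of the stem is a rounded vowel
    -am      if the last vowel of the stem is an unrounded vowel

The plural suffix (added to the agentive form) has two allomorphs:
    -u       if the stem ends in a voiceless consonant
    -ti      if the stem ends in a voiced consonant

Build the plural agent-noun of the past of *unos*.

Since the final sound of *unos* is /s/ (a sibilant), it takes -pe, giving *unospe*.
The past-tense form *unospe*: last vowel = /e/, an unrounded vowel → -am → *unospeam*.
The agentive form *unospeam*: final consonant = /m/, voiced → -ti → *unospeamti*.

unospeamti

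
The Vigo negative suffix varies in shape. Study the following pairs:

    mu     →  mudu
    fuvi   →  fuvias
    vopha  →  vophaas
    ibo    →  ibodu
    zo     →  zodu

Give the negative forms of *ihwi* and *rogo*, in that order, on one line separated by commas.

The alternation tracks the last vowel of the stem — -du when the last vowel of the stem is a rounded vowel (*mu*, *ibo*, *zo*); -as when the last vowel of the stem is an unrounded vowel (*fuvi*, *vopha*).
The last vowel of *ihwi* is /i/, which is an unrounded vowel, so the suffix is -as, giving *ihwias*.
The last vowel of *rogo* is /o/, which is a rounded vowel, so the suffix is -du, giving *rogodu*.

ihwias, rogodu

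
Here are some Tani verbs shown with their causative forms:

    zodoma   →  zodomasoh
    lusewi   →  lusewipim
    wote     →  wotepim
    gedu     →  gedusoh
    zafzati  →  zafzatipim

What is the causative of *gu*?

gusoh

Looking at the last vowel of each stem: -pim when the last vowel of the stem is a front vowel (*lusewi*, *wote*, *zafzati*); -soh when the last vowel of the stem is a back vowel (*zodoma*, *gedu*).
Since the last vowel of *gu* is /u/ (a back vowel), it takes -soh, giving *gusoh*.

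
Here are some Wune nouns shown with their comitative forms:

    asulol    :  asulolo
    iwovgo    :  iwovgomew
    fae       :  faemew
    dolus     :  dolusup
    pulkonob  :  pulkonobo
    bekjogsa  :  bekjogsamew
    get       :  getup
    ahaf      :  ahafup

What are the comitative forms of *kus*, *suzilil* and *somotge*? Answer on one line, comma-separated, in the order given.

The pattern is voicing of the final sound: -up when the stem ends in a voiceless consonant (*dolus*, *get*, *ahaf*); -o when the stem ends in a voiced consonant (*asulol*, *pulkonob*); -mew when the stem ends in a vowel (*iwovgo*, *fae*, *bekjogsa*).
*kus* — final sound /s/ (a voiceless consonant) → -up → *kusup*.
The final sound of *suzilil* is /l/, which is a voiced consonant, so the suffix is -o, giving *suzililo*.
*somotge*: final sound = /e/, a vowel → -mew → *somotgemew*.

kusup, suzililo, somotgemew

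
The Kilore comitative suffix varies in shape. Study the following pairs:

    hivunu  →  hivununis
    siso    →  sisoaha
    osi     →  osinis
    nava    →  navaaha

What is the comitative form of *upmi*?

upminis

The alternation tracks the last vowel of the stem — -nis when the last vowel of the stem is a high vowel (*hivunu*, *osi*); -aha when the last vowel of the stem is a non-high vowel (*siso*, *nava*).
*upmi* — last vowel /i/ (a high vowel) → -nis → *upminis*.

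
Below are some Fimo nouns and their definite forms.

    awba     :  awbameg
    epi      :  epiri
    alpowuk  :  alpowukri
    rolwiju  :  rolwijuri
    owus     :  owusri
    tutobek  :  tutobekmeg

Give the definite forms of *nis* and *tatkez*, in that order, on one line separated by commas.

nisri, tatkezmeg

The suffix is conditioned by the last vowel: -ri when the last vowel of the stem is a high vowel (*epi*, *alpowuk*, *rolwiju*, *owus*); -meg when the last vowel of the stem is a non-high vowel (*awba*, *tutobek*).
The last vowel of *nis* is /i/, which is a high vowel, so the suffix is -ri, giving *nisri*.
*tatkez*: last vowel = /e/, a non-high vowel → -meg → *tatkezmeg*.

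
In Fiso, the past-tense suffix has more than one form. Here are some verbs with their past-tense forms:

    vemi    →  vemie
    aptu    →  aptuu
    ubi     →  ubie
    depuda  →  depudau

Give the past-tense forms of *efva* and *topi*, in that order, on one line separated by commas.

Looking at the last vowel of each stem: -e when the last vowel of the stem is a front vowel (*vemi*, *ubi*); -u when the last vowel of the stem is a back vowel (*aptu*, *depuda*).
The last vowel of *efva* is /a/, which is a back vowel, so the suffix is -u, giving *efvau*.
*topi*: last vowel = /i/, a front vowel → -e → *topie*.

efvau, topie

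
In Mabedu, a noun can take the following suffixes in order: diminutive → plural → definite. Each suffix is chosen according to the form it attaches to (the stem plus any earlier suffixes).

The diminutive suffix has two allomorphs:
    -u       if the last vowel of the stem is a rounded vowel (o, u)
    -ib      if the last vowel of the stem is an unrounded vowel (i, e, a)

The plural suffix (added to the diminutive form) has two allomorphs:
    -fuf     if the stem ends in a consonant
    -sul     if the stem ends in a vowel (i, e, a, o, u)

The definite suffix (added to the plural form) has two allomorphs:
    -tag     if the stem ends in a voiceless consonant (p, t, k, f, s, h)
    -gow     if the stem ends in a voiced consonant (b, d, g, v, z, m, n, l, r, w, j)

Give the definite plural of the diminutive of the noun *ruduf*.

*ruduf* — last vowel /u/ (a rounded vowel) → -u → *rudufu*.
The diminutive form *rudufu* — final sound /u/ (a vowel) → -sul → *rudufusul*.
Since the final consonant of the plural form *rudufusul* is /l/ (voiced), it takes -gow, giving *rudufusulgow*.

rudufusulgow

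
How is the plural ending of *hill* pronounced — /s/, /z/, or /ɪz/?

/z/

The stem *hill* ends in a voiced non-sibilant sound.
The plural suffix surfaces as /ɪz/ after sibilants, /s/ after other voiceless consonants, and /z/ after other voiced sounds.
So the plural -s on *hill* is pronounced /z/.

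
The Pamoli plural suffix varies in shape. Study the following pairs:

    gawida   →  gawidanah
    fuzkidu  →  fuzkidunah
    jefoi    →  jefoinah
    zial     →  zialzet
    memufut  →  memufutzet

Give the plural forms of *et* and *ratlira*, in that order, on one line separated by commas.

The suffix is conditioned by the final sound: -zet when the stem ends in a consonant (*zial*, *memufut*); -nah when the stem ends in a vowel (*gawida*, *fuzkidu*, *jefoi*).
Since the final sound of *et* is /t/ (a consonant), it takes -zet, giving *etzet*.
*ratlira*: final sound = /a/, a vowel → -nah → *ratliranah*.

etzet, ratliranah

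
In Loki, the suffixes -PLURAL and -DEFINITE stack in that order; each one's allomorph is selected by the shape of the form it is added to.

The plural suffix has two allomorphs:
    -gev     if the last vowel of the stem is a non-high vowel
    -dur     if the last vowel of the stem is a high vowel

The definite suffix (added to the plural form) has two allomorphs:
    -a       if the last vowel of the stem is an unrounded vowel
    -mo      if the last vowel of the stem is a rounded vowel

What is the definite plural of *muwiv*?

muwivdurmo

*muwiv*: last vowel = /i/, a high vowel → -dur → *muwivdur*.
The last vowel of the plural form *muwivdur* is /u/, which is a rounded vowel, so the definite suffix is -mo, giving *muwivdurmo*.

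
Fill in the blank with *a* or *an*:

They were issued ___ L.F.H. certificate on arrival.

an

The indefinite article is chosen by the initial *sound* of the following word, not its spelling.
The initialism *L.F.H.* is read letter by letter; the first letter, L, is pronounced /ɛl/, which begins with a vowel sound.
So the article is *an*: They were issued an L.F.H. certificate on arrival.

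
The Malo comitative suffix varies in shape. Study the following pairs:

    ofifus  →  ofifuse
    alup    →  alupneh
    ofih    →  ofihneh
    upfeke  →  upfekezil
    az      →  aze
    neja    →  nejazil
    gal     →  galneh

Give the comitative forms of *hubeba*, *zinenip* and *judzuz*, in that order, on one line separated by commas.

The pattern is sibilance of the final sound: -e when the stem ends in a sibilant (*ofifus*, *az*); -neh when the stem ends in a non-sibilant consonant (*alup*, *ofih*, *gal*); -zil when the stem ends in a vowel (*upfeke*, *neja*).
Since the final sound of *hubeba* is /a/ (a vowel), it takes -zil, giving *hubebazil*.
Since the final sound of *zinenip* is /p/ (a non-sibilant consonant), it takes -neh, giving *zinenipneh*.
*judzuz* — final sound /z/ (a sibilant) → -e → *judzuze*.

hubebazil, zinenipneh, judzuze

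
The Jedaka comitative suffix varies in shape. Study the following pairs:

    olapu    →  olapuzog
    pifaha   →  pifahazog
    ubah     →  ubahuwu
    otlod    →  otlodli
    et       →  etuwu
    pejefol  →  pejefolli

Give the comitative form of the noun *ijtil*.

ijtilli

Looking at the final sound of each stem: -uwu when the stem ends in a voiceless consonant (*ubah*, *et*); -li when the stem ends in a voiced consonant (*otlod*, *pejefol*); -zog when the stem ends in a vowel (*olapu*, *pifaha*).
*ijtil* — final sound /l/ (a voiced consonant) → -li → *ijtilli*.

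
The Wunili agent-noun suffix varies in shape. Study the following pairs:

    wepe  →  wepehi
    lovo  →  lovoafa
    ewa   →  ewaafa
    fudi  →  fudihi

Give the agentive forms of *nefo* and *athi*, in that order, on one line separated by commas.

nefoafa, athihi

The suffix is conditioned by the last vowel: -hi when the last vowel of the stem is a front vowel (*wepe*, *fudi*); -afa when the last vowel of the stem is a back vowel (*lovo*, *ewa*).
*nefo*: last vowel = /o/, a back vowel → -afa → *nefoafa*.
*athi* — last vowel /i/ (a front vowel) → -hi → *athihi*.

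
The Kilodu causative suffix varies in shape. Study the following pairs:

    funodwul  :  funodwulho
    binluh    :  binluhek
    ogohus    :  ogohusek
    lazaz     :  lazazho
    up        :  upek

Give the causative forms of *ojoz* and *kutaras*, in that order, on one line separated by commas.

Looking at the final consonant of each stem: -ek when the stem ends in a voiceless consonant (*binluh*, *ogohus*, *up*); -ho when the stem ends in a voiced consonant (*funodwul*, *lazaz*).
The final consonant of *ojoz* is /z/, which is voiced, so the suffix is -ho, giving *ojozho*.
*kutaras*: final consonant = /s/, voiceless → -ek → *kutarasek*.

ojozho, kutarasek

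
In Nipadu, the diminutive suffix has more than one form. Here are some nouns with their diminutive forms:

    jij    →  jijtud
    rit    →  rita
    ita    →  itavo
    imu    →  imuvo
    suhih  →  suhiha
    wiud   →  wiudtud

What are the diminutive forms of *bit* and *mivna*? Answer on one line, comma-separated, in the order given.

Looking at the final sound of each stem: -a when the stem ends in a voiceless consonant (*rit*, *suhih*); -tud when the stem ends in a voiced consonant (*jij*, *wiud*); -vo when the stem ends in a vowel (*ita*, *imu*).
*bit*: final sound = /t/, a voiceless consonant → -a → *bita*.
The final sound of *mivna* is /a/, which is a vowel, so the suffix is -vo, giving *mivnavo*.

bita, mivnavo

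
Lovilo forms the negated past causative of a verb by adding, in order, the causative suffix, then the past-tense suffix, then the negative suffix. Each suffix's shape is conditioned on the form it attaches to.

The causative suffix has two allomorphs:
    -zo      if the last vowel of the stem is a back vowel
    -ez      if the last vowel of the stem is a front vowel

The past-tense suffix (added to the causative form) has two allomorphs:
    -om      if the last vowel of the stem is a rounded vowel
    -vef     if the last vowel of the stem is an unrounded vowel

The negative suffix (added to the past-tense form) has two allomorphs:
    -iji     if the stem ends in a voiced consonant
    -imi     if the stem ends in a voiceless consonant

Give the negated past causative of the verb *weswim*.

weswimezvefimi

*weswim*: last vowel = /i/, a front vowel → -ez → *weswimez*.
The last vowel of the causative form *weswimez* is /e/, which is an unrounded vowel, so the past-tense suffix is -vef, giving *weswimezvef*.
The final consonant of the past-tense form *weswimezvef* is /f/, which is voiceless, so the negative suffix is -imi, giving *weswimezvefimi*.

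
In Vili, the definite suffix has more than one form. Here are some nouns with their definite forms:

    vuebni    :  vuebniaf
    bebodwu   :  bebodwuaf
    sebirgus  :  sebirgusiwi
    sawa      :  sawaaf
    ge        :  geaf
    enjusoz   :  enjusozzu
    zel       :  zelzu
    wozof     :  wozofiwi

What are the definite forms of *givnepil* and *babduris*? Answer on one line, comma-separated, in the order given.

givnepilzu, babdurisiwi

The alternation tracks the final sound of the stem — -iwi when the stem ends in a voiceless consonant (*sebirgus*, *wozof*); -zu when the stem ends in a voiced consonant (*enjusoz*, *zel*); -af when the stem ends in a vowel (*vuebni*, *bebodwu*, *sawa*, *ge*).
Since the final sound of *givnepil* is /l/ (a voiced consonant), it takes -zu, giving *givnepilzu*.
*babduris*: final sound = /s/, a voiceless consonant → -iwi → *babdurisiwi*.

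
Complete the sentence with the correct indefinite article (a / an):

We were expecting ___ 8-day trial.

an

The indefinite article is chosen by the initial *sound* of the following word, not its spelling.
The number *8* is spoken "eight", beginning with /eɪt/ — a vowel sound.
So the article is *an*: We were expecting an 8-day trial.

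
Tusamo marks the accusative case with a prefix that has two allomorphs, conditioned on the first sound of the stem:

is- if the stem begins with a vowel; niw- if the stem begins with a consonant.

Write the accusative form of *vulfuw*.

niwvulfuw

The first sound of *vulfuw* is /v/, which is a consonant, so the prefix is niw-, giving *niwvulfuw*.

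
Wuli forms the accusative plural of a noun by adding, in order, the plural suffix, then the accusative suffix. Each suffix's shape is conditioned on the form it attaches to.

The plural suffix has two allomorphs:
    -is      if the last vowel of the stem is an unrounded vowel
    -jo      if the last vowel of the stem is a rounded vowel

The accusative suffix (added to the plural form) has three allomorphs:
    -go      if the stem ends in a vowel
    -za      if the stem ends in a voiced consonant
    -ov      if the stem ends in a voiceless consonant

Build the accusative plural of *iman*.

imanisov

The last vowel of *iman* is /a/, which is an unrounded vowel, so the plural suffix is -is, giving *imanis*.
Since the final sound of the plural form *imanis* is /s/ (a voiceless consonant), it takes -ov, giving *imanisov*.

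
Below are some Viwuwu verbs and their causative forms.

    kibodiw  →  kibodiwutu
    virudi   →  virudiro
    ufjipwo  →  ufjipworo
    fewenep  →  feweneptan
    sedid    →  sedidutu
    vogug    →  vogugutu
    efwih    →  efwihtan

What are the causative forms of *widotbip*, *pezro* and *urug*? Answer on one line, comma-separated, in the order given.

The pattern is voicing of the final sound: -tan when the stem ends in a voiceless consonant (*fewenep*, *efwih*); -utu when the stem ends in a voiced consonant (*kibodiw*, *sedid*, *vogug*); -ro when the stem ends in a vowel (*virudi*, *ufjipwo*).
*widotbip* — final sound /p/ (a voiceless consonant) → -tan → *widotbiptan*.
The final sound of *pezro* is /o/, which is a vowel, so the suffix is -ro, giving *pezroro*.
Since the final sound of *urug* is /g/ (a voiced consonant), it takes -utu, giving *urugutu*.

widotbiptan, pezroro, urugutu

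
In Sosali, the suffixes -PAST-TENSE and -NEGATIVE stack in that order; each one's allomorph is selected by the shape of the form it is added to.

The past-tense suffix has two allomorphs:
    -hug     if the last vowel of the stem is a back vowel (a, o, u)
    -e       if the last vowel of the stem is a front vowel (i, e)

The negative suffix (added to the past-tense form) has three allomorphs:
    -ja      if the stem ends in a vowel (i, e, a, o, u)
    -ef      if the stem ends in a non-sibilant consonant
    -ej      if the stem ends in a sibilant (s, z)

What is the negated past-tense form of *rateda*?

ratedahugef

Since the last vowel of *rateda* is /a/ (a back vowel), it takes -hug, giving *ratedahug*.
Since the final sound of the past-tense form *ratedahug* is /g/ (a non-sibilant consonant), it takes -ef, giving *ratedahugef*.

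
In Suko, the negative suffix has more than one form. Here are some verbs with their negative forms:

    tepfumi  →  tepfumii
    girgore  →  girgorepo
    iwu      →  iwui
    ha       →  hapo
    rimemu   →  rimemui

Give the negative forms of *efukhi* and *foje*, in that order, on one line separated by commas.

efukhii, fojepo

Looking at the last vowel of each stem: -i when the last vowel of the stem is a high vowel (*tepfumi*, *iwu*, *rimemu*); -po when the last vowel of the stem is a non-high vowel (*girgore*, *ha*).
Since the last vowel of *efukhi* is /i/ (a high vowel), it takes -i, giving *efukhii*.
*foje*: last vowel = /e/, a non-high vowel → -po → *fojepo*.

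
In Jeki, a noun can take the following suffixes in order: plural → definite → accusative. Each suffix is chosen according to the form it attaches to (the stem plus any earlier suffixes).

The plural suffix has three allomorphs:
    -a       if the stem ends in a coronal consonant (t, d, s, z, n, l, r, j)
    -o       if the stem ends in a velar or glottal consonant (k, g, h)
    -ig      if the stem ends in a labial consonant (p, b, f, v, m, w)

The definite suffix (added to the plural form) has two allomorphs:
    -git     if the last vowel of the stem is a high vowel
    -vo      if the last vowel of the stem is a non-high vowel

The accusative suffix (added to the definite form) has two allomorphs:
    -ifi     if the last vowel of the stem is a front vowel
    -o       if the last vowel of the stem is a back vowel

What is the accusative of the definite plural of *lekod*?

lekodavoo

*lekod* — final consonant /d/ (coronal) → -a → *lekoda*.
The plural form *lekoda*: last vowel = /a/, a non-high vowel → -vo → *lekodavo*.
The last vowel of the definite form *lekodavo* is /o/, which is a back vowel, so the accusative suffix is -o, giving *lekodavoo*.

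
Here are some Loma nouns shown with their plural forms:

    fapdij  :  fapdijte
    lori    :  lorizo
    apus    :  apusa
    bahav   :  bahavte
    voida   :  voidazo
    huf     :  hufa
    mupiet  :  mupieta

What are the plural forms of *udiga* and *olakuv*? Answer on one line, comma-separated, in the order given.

The suffix is conditioned by the final sound: -a when the stem ends in a voiceless consonant (*apus*, *huf*, *mupiet*); -te when the stem ends in a voiced consonant (*fapdij*, *bahav*); -zo when the stem ends in a vowel (*lori*, *voida*).
The final sound of *udiga* is /a/, which is a vowel, so the suffix is -zo, giving *udigazo*.
*olakuv* — final sound /v/ (a voiced consonant) → -te → *olakuvte*.

udigazo, olakuvte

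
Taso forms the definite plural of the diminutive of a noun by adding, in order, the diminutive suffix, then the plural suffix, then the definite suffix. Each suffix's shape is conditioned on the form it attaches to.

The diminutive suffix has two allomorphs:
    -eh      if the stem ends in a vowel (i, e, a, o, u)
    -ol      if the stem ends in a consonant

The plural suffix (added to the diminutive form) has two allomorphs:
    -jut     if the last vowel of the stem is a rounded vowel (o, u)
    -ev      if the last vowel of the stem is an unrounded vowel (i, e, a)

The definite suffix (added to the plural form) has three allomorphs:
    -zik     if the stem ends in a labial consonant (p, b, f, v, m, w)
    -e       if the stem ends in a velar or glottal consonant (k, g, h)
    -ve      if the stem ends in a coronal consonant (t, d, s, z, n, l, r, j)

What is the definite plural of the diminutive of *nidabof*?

The final sound of *nidabof* is /f/, which is a consonant, so the diminutive suffix is -ol, giving *nidabofol*.
Since the last vowel of the diminutive form *nidabofol* is /o/ (a rounded vowel), it takes -jut, giving *nidabofoljut*.
The plural form *nidabofoljut*: final consonant = /t/, coronal → -ve → *nidabofoljutve*.

nidabofoljutve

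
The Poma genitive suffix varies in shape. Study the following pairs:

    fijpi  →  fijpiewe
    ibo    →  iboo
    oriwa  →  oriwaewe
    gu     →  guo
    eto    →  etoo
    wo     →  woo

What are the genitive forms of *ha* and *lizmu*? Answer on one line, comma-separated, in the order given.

The pattern is rounding harmony: -o when the last vowel of the stem is a rounded vowel (*ibo*, *gu*, *eto*, *wo*); -ewe when the last vowel of the stem is an unrounded vowel (*fijpi*, *oriwa*).
The last vowel of *ha* is /a/, which is an unrounded vowel, so the suffix is -ewe, giving *haewe*.
*lizmu* — last vowel /u/ (a rounded vowel) → -o → *lizmuo*.

haewe, lizmuo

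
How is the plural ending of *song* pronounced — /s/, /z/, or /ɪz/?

The stem *song* ends in a voiced non-sibilant sound.
The plural suffix surfaces as /ɪz/ after sibilants, /s/ after other voiceless consonants, and /z/ after other voiced sounds.
So the plural -s on *song* is pronounced /z/.

/z/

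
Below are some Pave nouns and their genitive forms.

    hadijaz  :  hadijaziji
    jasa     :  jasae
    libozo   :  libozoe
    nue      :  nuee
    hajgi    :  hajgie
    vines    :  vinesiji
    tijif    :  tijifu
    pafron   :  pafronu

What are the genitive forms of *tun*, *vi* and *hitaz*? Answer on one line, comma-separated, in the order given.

The pattern is sibilance of the final sound: -iji when the stem ends in a sibilant (*hadijaz*, *vines*); -u when the stem ends in a non-sibilant consonant (*tijif*, *pafron*); -e when the stem ends in a vowel (*jasa*, *libozo*, *nue*, *hajgi*).
*tun*: final sound = /n/, a non-sibilant consonant → -u → *tunu*.
*vi*: final sound = /i/, a vowel → -e → *vie*.
*hitaz* — final sound /z/ (a sibilant) → -iji → *hitaziji*.

tunu, vie, hitaziji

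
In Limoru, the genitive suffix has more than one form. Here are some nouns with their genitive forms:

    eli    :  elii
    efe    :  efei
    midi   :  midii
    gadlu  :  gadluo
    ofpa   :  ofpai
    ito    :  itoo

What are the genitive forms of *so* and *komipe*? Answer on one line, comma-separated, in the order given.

soo, komipei

The suffix is conditioned by the last vowel: -o when the last vowel of the stem is a rounded vowel (*gadlu*, *ito*); -i when the last vowel of the stem is an unrounded vowel (*eli*, *efe*, *midi*, *ofpa*).
The last vowel of *so* is /o/, which is a rounded vowel, so the suffix is -o, giving *soo*.
Since the last vowel of *komipe* is /e/ (an unrounded vowel), it takes -i, giving *komipei*.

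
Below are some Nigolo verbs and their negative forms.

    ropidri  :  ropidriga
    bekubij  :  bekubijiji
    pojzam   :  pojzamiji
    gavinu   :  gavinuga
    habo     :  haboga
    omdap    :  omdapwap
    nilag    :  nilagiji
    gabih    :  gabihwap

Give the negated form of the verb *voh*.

vohwap

Looking at the final sound of each stem: -wap when the stem ends in a voiceless consonant (*omdap*, *gabih*); -iji when the stem ends in a voiced consonant (*bekubij*, *pojzam*, *nilag*); -ga when the stem ends in a vowel (*ropidri*, *gavinu*, *habo*).
The final sound of *voh* is /h/, which is a voiceless consonant, so the suffix is -wap, giving *vohwap*.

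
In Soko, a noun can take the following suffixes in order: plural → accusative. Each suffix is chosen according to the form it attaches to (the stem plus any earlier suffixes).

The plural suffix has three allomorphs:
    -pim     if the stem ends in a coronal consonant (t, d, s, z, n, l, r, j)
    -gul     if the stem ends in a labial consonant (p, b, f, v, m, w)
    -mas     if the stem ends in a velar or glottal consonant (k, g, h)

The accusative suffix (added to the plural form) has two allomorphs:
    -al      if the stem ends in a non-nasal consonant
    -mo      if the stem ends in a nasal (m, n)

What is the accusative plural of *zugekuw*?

Since the final consonant of *zugekuw* is /w/ (labial), it takes -gul, giving *zugekuwgul*.
Since the final consonant of the plural form *zugekuwgul* is /l/ (non-nasal), it takes -al, giving *zugekuwgulal*.

zugekuwgulal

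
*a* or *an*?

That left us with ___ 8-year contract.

The indefinite article is chosen by the initial *sound* of the following word, not its spelling.
The number *8* is spoken "eight", beginning with /eɪt/ — a vowel sound.
So the article is *an*: That left us with an 8-year contract.

an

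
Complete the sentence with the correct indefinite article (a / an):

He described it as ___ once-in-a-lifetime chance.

The indefinite article is chosen by the initial *sound* of the following word, not its spelling.
*once-in-a-lifetime* begins with the sound /wʌ/ (*once* pronounced with initial /w/) — a consonant sound.
So the article is *a*: He described it as a once-in-a-lifetime chance.

a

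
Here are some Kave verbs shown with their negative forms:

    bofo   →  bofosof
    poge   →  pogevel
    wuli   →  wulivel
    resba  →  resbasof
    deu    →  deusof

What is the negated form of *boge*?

bogevel

The alternation tracks the last vowel of the stem — -vel when the last vowel of the stem is a front vowel (*poge*, *wuli*); -sof when the last vowel of the stem is a back vowel (*bofo*, *resba*, *deu*).
The last vowel of *boge* is /e/, which is a front vowel, so the suffix is -vel, giving *bogevel*.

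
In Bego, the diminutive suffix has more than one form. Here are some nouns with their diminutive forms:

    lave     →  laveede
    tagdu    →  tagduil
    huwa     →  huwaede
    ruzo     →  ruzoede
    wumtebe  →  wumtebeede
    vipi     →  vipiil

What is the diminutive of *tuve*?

tuveede

The alternation tracks the last vowel of the stem — -il when the last vowel of the stem is a high vowel (*tagdu*, *vipi*); -ede when the last vowel of the stem is a non-high vowel (*lave*, *huwa*, *ruzo*, *wumtebe*).
*tuve* — last vowel /e/ (a non-high vowel) → -ede → *tuveede*.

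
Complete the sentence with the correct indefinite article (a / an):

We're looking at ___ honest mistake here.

The indefinite article is chosen by the initial *sound* of the following word, not its spelling.
*honest* begins with the sound /ɒ/ (silent h) — a vowel sound.
So the article is *an*: We're looking at an honest mistake here.

an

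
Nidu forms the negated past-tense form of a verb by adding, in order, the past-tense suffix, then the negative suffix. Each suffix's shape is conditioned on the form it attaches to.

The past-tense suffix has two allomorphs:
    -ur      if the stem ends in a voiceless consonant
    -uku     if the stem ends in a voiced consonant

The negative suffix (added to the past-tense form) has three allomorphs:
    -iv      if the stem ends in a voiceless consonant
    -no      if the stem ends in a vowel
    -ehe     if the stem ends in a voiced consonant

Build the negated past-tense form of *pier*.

Since the final consonant of *pier* is /r/ (voiced), it takes -uku, giving *pieruku*.
The past-tense form *pieruku* — final sound /u/ (a vowel) → -no → *pierukuno*.

pierukuno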